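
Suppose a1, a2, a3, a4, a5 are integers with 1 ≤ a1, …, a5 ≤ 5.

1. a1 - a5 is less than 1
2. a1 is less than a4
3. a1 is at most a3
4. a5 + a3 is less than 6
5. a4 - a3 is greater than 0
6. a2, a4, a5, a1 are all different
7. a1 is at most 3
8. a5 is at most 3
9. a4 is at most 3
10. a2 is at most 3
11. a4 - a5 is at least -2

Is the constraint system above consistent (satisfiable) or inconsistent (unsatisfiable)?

Constraints 7, 8, 9, and 10 confine each of a2, a4, a5, a1 to the 3 values {1, …, 3} (the domain already gives each ≥ 1).
Constraint 6 requires all 4 of them to be distinct, but only 3 values are available — impossible by the pigeonhole principle.

Unsatisfiable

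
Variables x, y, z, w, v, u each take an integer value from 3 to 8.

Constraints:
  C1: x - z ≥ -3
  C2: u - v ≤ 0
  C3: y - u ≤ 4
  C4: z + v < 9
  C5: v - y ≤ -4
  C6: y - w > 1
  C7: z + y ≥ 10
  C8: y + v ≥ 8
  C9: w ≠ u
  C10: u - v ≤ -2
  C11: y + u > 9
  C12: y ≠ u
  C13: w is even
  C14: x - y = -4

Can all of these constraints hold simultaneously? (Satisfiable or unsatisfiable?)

Constraints 3, 5, and 10 give v − u ≥ 2, u − y ≥ -4, y − v ≥ 4.
Adding all 3 inequalities: the left sides telescope to 0, and the right sides sum to 2 + (-4) + 4 = 2. So 0 ≥ 2, which is false.

Unsatisfiable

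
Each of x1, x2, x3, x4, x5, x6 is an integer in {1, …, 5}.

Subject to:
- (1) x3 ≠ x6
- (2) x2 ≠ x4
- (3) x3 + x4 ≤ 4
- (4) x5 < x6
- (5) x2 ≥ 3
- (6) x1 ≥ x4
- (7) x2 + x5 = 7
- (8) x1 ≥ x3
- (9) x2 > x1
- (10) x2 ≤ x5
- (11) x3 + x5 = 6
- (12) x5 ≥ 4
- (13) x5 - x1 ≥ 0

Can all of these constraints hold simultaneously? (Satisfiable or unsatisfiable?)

Satisfiable

Try x1 = 2, x2 = 3, x3 = 2, x4 = 1, x5 = 4, x6 = 5.
Check constraint 3: x3 + x4 = 3; constraint 7: x2 + x5 = 7; constraint 11: x3 + x5 = 6. The remaining constraints are straightforward to verify.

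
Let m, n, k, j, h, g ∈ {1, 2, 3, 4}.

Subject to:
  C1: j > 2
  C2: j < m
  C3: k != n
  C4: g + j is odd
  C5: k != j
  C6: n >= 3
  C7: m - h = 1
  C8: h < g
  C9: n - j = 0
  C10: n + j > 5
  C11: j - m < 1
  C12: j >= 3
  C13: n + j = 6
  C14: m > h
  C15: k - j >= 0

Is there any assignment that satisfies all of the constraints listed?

Setting (m, n, k, j, h, g) = (4, 3, 4, 3, 3, 4) satisfies everything: constraint 7: m - h = 1; constraint 9: n - j = 0, and the others follow.

Satisfiable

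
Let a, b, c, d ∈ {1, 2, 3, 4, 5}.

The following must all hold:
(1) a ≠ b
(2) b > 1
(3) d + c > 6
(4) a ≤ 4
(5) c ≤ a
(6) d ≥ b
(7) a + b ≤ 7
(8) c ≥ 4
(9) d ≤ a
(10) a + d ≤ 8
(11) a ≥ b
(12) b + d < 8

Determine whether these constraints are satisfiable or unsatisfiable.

Setting (a, b, c, d) = (4, 2, 4, 3) satisfies everything: constraint 3: d + c = 7; constraint 7: a + b = 6; constraint 10: a + d = 7, and the others follow.

Satisfiable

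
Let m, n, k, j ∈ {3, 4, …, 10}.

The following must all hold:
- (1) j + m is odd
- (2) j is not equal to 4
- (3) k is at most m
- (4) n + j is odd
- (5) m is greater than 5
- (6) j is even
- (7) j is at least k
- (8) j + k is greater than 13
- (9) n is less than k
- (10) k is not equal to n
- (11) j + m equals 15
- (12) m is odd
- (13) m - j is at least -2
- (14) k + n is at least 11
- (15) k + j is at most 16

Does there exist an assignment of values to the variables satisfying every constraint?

Satisfiable

Setting (m, n, k, j) = (7, 5, 7, 8) satisfies everything: constraint 8: j + k = 15; constraint 11: j + m = 15, and the others follow.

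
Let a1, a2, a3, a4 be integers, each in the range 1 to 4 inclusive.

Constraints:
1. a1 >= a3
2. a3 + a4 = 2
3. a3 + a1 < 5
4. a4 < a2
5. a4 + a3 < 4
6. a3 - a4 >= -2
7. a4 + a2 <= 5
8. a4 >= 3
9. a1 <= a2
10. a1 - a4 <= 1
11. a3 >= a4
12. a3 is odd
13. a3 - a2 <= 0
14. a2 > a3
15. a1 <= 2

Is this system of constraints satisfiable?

From constraints 8 and 11: a3 ≥ a4 and a4 ≥ 3, so a3 ≥ 3. From constraints 1 and 15: a3 ≤ a1 and a1 ≤ 2, so a3 ≤ 2. But 2 < 3, so no value of a3 works.

Unsatisfiable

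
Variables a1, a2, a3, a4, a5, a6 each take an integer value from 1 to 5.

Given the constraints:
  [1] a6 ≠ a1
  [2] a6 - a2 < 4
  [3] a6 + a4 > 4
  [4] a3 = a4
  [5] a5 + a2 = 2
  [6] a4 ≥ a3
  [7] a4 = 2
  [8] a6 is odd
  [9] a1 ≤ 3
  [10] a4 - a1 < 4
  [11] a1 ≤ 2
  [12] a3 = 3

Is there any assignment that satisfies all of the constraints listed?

Unsatisfiable

Constraint 12 fixes a3 = 3 and constraint 7 fixes a4 = 2, but constraint 4 requires a3 = a4. Since 3 ≠ 2, contradiction.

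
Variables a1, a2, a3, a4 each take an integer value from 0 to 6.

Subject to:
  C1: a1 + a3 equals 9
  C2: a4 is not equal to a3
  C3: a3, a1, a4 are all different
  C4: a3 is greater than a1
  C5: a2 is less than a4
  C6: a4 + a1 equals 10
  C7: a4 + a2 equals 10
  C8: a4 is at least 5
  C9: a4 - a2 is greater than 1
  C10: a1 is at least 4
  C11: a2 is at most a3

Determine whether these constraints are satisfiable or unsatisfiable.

Satisfiable

Take a1 = 4, a2 = 4, a3 = 5, a4 = 6. Then constraint 1: a1 + a3 = 9; constraint 6: a4 + a1 = 10; constraint 7: a4 + a2 = 10, and every other listed constraint is also met.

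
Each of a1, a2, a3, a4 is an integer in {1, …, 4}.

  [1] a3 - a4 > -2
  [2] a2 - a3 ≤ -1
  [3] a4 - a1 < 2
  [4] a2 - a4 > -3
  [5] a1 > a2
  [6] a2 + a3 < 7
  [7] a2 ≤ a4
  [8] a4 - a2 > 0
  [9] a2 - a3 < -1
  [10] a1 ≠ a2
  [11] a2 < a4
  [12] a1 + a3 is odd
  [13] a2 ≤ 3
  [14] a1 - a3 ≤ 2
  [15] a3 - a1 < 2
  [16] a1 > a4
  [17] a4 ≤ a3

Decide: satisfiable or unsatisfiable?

Satisfiable

Take a1 = 4, a2 = 1, a3 = 3, a4 = 3. Then constraint 1: a3 - a4 = 0; constraint 2: a2 - a3 = -2, and every other listed constraint is also met.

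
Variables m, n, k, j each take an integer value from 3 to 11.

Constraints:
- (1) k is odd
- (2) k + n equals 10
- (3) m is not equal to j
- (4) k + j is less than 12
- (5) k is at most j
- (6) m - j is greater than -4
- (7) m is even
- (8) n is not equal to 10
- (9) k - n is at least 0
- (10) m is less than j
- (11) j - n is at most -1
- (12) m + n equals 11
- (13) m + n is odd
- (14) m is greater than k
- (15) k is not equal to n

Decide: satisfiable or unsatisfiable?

Constraints 9, 10, 11, and 14 give k < m, m < j, j < n, n ≤ k. Chaining: k < m < j < n ≤ k, which forces k < k — impossible.

Unsatisfiable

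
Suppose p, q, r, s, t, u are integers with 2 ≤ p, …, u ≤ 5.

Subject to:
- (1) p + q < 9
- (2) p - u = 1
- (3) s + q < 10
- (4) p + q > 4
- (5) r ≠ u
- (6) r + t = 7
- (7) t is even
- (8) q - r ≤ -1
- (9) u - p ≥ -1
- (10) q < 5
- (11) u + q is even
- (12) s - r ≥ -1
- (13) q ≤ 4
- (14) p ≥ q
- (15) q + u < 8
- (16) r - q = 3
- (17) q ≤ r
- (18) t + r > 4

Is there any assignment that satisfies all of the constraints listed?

Take p = 5, q = 2, r = 5, s = 5, t = 2, u = 4. Then constraint 1: p + q = 7; constraint 2: p - u = 1, and every other listed constraint is also met.

Satisfiable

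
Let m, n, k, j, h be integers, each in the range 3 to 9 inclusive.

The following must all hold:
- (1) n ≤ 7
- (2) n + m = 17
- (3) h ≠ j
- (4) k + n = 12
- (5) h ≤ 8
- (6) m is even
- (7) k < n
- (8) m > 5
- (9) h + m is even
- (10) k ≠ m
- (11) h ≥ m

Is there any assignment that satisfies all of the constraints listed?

Unsatisfiable

From constraint 1: n ≤ 7. From constraints 5 and 11: m ≤ h ≤ 8. Hence n + m ≤ 15. But constraint 2 requires n + m = 17, and 17 > 15. Contradiction.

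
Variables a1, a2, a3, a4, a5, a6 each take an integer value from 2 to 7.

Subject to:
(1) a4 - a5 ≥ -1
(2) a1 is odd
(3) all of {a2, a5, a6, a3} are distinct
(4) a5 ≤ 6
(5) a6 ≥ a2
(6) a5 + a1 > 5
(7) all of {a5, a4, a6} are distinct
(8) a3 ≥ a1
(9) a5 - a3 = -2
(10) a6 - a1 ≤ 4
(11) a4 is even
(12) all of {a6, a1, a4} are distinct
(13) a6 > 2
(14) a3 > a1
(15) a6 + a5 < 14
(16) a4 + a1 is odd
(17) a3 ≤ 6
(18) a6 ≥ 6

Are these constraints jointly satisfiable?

Setting (a1, a2, a3, a4, a5, a6) = (3, 3, 6, 6, 4, 7) satisfies everything: constraint 1: a4 - a5 = 2; constraint 6: a5 + a1 = 7; constraint 9: a5 - a3 = -2, and the others follow.

Satisfiable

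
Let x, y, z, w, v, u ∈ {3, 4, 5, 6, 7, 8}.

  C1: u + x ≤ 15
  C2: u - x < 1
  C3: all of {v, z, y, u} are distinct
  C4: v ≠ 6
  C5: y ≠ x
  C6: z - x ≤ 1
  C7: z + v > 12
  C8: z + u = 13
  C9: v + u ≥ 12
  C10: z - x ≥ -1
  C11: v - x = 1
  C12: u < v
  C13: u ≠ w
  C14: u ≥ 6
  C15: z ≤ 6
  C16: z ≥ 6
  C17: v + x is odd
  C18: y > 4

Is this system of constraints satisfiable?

Satisfiable

Setting (x, y, z, w, v, u) = (7, 5, 6, 3, 8, 7) satisfies everything: constraint 1: u + x = 14; constraint 2: u - x = 0; constraint 6: z - x = -1, and the others follow.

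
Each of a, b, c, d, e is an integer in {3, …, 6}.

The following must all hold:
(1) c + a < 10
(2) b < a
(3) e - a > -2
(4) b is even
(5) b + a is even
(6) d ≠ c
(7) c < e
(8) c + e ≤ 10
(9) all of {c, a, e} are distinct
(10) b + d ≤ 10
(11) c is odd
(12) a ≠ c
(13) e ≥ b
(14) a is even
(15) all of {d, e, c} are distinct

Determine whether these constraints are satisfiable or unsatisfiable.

Satisfiable

Setting (a, b, c, d, e) = (6, 4, 3, 6, 5) satisfies everything: constraint 1: c + a = 9; constraint 3: e - a = -1, and the others follow.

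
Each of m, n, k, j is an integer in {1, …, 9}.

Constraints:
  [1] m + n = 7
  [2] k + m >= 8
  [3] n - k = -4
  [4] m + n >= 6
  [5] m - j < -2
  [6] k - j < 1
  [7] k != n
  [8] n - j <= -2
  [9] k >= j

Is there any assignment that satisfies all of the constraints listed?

One satisfying assignment is m = 3, n = 4, k = 8, j = 8.
For the less obvious constraints — constraint 1: m + n = 7; constraint 2: k + m = 11 — and the others hold by inspection.

Satisfiable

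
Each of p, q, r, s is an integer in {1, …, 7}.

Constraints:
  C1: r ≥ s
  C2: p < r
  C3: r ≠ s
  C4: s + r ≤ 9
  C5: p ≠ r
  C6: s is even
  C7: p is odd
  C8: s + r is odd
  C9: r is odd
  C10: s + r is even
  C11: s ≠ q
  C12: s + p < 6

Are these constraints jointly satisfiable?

Unsatisfiable

Constraint 6 makes s even and constraint 9 makes r odd, so s + r must be odd. Constraint 10 says s + r is even — contradiction.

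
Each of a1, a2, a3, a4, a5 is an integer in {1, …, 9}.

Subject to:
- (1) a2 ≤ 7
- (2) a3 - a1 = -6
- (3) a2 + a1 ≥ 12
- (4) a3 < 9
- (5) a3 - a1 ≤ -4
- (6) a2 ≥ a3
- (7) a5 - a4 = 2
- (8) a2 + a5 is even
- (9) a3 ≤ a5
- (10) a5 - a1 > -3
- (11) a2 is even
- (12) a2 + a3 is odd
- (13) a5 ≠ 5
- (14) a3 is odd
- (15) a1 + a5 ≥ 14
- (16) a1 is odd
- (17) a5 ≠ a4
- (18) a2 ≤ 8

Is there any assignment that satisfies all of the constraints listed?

Satisfiable

Take a1 = 9, a2 = 6, a3 = 3, a4 = 6, a5 = 8. Then constraint 2: a3 - a1 = -6; constraint 3: a2 + a1 = 15; constraint 5: a3 - a1 = -6, and every other listed constraint is also met.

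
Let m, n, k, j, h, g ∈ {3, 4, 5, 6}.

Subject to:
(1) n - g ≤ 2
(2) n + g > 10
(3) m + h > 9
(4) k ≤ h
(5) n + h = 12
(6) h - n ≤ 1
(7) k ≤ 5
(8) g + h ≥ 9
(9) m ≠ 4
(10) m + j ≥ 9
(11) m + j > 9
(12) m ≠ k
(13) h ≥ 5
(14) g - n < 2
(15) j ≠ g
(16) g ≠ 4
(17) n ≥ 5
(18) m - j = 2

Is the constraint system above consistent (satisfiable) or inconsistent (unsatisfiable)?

Satisfiable

Setting (m, n, k, j, h, g) = (6, 6, 5, 4, 6, 6) satisfies everything: constraint 1: n - g = 0; constraint 2: n + g = 12; constraint 3: m + h = 12, and the others follow.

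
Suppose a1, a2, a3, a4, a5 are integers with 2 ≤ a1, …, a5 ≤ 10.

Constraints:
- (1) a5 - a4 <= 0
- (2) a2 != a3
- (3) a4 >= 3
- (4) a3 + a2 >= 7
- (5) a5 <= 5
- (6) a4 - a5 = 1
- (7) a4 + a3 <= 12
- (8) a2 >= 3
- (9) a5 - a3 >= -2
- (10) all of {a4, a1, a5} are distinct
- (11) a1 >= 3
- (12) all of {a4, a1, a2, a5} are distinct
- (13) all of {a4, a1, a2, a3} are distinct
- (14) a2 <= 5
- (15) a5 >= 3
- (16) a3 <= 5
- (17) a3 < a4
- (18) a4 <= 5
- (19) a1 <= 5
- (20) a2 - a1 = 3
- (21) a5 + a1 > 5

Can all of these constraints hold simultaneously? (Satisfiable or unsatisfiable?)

Constraints 3, 5, 8, 11, 14, 15, 18, and 19 confine each of a4, a1, a2, a5 to the 3 values {3, …, 5}.
Constraint 12 requires all 4 of them to be distinct, but only 3 values are available — impossible by the pigeonhole principle.

Unsatisfiable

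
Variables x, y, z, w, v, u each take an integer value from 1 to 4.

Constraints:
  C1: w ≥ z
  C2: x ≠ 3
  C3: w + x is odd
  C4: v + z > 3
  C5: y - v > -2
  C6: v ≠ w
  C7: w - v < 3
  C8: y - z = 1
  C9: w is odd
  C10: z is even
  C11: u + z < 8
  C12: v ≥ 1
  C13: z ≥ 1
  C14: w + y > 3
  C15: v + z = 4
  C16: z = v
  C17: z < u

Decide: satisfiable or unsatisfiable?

Try x = 4, y = 3, z = 2, w = 3, v = 2, u = 3.
Check constraint 4: v + z = 4; constraint 5: y - v = 1. The remaining constraints are straightforward to verify.

Satisfiable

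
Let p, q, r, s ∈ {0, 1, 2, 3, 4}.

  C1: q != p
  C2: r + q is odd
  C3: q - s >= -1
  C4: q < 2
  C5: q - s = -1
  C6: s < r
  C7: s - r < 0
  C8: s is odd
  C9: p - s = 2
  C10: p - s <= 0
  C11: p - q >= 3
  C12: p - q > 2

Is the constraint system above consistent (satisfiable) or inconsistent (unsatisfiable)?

Constraints 3, 10, and 11 give p − q ≥ 3, q − s ≥ -1, s − p ≥ 0.
Adding all 3 inequalities: the left sides telescope to 0, and the right sides sum to 3 + (-1) + 0 = 2. So 0 ≥ 2, which is false.

Unsatisfiable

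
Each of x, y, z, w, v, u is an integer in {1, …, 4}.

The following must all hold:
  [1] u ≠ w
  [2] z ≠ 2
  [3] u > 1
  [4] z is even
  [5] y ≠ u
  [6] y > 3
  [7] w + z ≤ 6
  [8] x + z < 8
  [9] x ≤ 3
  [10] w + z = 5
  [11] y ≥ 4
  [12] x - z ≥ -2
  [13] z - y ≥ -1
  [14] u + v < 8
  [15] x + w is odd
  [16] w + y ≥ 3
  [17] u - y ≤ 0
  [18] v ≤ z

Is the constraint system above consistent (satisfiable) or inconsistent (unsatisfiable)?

Satisfiable

Try x = 2, y = 4, z = 4, w = 1, v = 4, u = 3.
Check constraint 7: w + z = 5; constraint 8: x + z = 6; constraint 10: w + z = 5. The remaining constraints are straightforward to verify.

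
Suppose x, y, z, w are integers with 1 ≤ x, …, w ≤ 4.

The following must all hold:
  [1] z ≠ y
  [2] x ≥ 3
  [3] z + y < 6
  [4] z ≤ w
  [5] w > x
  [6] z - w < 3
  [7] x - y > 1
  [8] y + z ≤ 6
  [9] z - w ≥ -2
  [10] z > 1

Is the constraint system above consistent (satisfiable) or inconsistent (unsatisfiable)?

Satisfiable

The assignment x = 3, y = 1, z = 4, w = 4 works:
  constraint 3 holds since z + y = 5.
  constraint 6 holds since z - w = 0.
  constraint 7 holds since x - y = 2.
The rest check out directly.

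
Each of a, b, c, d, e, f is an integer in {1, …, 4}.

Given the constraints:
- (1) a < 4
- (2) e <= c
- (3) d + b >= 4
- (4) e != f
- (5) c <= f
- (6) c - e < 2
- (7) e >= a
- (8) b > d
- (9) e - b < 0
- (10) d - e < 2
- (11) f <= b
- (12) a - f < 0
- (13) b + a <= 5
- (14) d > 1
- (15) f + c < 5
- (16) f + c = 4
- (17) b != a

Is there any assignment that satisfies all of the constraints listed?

Satisfiable

The assignment a = 1, b = 4, c = 1, d = 2, e = 1, f = 3 works:
  constraint 3 holds since d + b = 6.
  constraint 6 holds since c - e = 0.
  constraint 9 holds since e - b = -3.
The rest check out directly.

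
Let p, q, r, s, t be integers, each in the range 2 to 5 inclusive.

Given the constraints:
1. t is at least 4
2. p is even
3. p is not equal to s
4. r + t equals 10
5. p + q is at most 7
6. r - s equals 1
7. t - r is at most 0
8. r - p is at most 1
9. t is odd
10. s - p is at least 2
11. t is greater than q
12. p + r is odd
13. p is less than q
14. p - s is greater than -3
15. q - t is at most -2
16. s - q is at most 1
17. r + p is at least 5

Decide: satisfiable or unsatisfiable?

Constraints 7, 8, 10, 15, and 16 give t − q ≥ 2, q − s ≥ -1, s − p ≥ 2, p − r ≥ -1, r − t ≥ 0.
Adding all 5 inequalities: the left sides telescope to 0, and the right sides sum to 2 + (-1) + 2 + (-1) + 0 = 2. So 0 ≥ 2, which is false.

Unsatisfiable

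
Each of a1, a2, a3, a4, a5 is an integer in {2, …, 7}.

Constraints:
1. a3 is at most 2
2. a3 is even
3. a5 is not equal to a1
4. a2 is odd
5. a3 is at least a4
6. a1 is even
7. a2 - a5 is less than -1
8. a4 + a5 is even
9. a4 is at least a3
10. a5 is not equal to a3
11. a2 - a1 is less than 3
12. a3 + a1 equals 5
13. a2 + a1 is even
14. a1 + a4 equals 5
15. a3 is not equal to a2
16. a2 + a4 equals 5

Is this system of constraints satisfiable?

Constraint 4 makes a2 odd and constraint 6 makes a1 even, so a2 + a1 must be odd. Constraint 13 says a2 + a1 is even — contradiction.

Unsatisfiable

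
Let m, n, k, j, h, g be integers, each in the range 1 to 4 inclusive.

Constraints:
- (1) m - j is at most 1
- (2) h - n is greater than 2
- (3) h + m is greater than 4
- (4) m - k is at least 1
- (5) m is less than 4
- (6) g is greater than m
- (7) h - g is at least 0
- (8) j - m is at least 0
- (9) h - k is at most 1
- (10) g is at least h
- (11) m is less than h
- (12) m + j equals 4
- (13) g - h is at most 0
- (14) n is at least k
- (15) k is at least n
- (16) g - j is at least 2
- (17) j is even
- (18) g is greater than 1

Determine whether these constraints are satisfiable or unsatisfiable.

Constraints 1, 4, 9, 13, and 16 give g − j ≥ 2, j − m ≥ -1, m − k ≥ 1, k − h ≥ -1, h − g ≥ 0.
Adding all 5 inequalities: the left sides telescope to 0, and the right sides sum to 2 + (-1) + 1 + (-1) + 0 = 1. So 0 ≥ 1, which is false.

Unsatisfiable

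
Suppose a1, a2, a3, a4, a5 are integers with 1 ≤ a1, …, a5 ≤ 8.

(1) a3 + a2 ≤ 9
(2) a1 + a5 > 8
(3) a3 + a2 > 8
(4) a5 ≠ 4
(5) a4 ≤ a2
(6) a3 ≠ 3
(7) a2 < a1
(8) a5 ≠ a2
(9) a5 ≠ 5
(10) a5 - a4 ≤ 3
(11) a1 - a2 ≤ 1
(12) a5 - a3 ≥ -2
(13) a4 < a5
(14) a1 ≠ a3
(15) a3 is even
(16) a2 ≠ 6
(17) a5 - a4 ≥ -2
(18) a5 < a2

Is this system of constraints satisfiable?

Satisfiable

The assignment a1 = 6, a2 = 5, a3 = 4, a4 = 2, a5 = 3 works:
  constraint 1 holds since a3 + a2 = 9.
  constraint 2 holds since a1 + a5 = 9.
The rest check out directly.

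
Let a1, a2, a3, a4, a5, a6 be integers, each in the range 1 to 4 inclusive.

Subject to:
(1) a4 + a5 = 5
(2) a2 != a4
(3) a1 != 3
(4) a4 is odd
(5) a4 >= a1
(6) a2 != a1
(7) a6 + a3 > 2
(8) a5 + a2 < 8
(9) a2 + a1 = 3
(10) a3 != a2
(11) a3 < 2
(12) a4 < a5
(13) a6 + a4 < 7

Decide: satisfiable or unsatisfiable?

Take a1 = 1, a2 = 2, a3 = 1, a4 = 1, a5 = 4, a6 = 3. Then constraint 1: a4 + a5 = 5; constraint 7: a6 + a3 = 4, and every other listed constraint is also met.

Satisfiable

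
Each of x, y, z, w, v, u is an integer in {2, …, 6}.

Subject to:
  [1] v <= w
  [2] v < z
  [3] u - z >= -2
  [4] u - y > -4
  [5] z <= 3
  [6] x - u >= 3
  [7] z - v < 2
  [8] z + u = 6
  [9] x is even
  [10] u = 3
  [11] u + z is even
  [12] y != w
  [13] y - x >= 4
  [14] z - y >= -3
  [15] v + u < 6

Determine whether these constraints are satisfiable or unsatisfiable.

Unsatisfiable

Constraints 3, 6, 13, and 14 give x − u ≥ 3, u − z ≥ -2, z − y ≥ -3, y − x ≥ 4.
Adding all 4 inequalities: the left sides telescope to 0, and the right sides sum to 3 + (-2) + (-3) + 4 = 2. So 0 ≥ 2, which is false.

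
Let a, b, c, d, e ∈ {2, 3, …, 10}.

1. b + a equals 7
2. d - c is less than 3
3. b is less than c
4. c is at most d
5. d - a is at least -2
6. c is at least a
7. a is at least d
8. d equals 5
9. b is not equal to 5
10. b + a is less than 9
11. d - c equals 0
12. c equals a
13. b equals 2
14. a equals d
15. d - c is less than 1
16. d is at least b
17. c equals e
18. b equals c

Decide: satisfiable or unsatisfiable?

Constraint 13 fixes b = 2 and constraint 8 fixes d = 5. Constraints 12, 14, and 18 give b = c = a = d, so b = d. But 2 ≠ 5 — contradiction.

Unsatisfiable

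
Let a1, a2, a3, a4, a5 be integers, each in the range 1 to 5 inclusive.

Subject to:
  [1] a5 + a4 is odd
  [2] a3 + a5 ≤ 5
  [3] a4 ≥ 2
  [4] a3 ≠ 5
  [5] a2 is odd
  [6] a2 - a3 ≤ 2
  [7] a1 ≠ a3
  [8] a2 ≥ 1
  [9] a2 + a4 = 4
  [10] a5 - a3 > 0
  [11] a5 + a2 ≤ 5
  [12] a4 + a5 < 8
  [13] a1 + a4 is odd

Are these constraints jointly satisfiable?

Satisfiable

Setting (a1, a2, a3, a4, a5) = (2, 1, 1, 3, 2) satisfies everything: constraint 2: a3 + a5 = 3; constraint 6: a2 - a3 = 0, and the others follow.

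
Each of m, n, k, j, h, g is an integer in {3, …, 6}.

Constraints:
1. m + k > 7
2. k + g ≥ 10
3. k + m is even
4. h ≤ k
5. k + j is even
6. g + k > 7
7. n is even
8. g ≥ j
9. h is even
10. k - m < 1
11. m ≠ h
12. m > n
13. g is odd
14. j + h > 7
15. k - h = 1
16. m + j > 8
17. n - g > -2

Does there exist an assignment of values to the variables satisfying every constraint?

Setting (m, n, k, j, h, g) = (5, 4, 5, 5, 4, 5) satisfies everything: constraint 1: m + k = 10; constraint 2: k + g = 10, and the others follow.

Satisfiable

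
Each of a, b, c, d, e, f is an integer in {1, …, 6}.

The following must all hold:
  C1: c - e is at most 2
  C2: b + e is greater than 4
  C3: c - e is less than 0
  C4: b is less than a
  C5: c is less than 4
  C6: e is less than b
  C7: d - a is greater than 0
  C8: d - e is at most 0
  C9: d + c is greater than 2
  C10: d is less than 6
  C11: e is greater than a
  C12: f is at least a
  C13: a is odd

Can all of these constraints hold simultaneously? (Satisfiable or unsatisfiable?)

Constraints 4, 6, and 11 give b < a, a < e, e < b. Chaining: b < a < e < b, which forces b < b — impossible.

Unsatisfiable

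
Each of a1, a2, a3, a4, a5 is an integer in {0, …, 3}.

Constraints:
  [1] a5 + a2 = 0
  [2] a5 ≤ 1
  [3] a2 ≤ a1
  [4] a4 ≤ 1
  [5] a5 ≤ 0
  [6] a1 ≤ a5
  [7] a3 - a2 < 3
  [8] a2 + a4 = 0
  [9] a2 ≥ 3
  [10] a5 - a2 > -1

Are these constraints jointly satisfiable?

Unsatisfiable

From constraints 3 and 9: a1 ≥ a2 and a2 ≥ 3, so a1 ≥ 3. From constraints 2 and 6: a1 ≤ a5 and a5 ≤ 1, so a1 ≤ 1. But 1 < 3, so no value of a1 works.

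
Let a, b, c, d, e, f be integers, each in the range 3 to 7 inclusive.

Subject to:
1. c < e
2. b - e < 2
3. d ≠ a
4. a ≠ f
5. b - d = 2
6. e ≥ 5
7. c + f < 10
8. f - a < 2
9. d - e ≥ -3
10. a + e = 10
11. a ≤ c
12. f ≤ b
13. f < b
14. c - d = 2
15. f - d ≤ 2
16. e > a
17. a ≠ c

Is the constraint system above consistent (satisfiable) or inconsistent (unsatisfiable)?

The assignment a = 4, b = 5, c = 5, d = 3, e = 6, f = 3 works:
  constraint 2 holds since b - e = -1.
  constraint 5 holds since b - d = 2.
  constraint 7 holds since c + f = 8.
The rest check out directly.

Satisfiable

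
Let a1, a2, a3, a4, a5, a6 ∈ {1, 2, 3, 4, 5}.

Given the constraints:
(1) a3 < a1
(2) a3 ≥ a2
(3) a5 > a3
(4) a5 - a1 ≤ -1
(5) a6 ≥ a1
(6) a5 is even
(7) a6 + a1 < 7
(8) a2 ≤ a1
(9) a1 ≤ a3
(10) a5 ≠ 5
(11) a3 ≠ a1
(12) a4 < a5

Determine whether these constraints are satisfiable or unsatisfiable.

Unsatisfiable

Constraints 3, 4, and 9 give a3 < a5, a5 < a1, a1 ≤ a3. Chaining: a3 < a5 < a1 ≤ a3, which forces a3 < a3 — impossible.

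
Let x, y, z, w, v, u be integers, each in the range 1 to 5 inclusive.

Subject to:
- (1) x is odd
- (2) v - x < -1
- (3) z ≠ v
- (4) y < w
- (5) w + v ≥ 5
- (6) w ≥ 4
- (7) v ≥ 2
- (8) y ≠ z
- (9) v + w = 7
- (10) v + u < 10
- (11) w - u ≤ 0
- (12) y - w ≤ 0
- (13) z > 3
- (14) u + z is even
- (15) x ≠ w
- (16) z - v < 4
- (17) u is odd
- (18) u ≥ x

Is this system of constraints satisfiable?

Try x = 5, y = 3, z = 5, w = 4, v = 3, u = 5.
Check constraint 2: v - x = -2; constraint 5: w + v = 7; constraint 9: v + w = 7. The remaining constraints are straightforward to verify.

Satisfiable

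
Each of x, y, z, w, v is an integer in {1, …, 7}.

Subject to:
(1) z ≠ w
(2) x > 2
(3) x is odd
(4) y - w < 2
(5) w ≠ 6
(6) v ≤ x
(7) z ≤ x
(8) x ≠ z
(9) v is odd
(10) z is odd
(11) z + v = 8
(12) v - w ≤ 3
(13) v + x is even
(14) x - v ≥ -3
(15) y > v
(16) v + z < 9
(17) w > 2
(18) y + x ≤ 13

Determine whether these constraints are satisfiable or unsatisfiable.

Satisfiable

One satisfying assignment is x = 5, y = 6, z = 3, w = 5, v = 5.
For the less obvious constraints — constraint 4: y - w = 1; constraint 11: z + v = 8; constraint 12: v - w = 0 — and the others hold by inspection.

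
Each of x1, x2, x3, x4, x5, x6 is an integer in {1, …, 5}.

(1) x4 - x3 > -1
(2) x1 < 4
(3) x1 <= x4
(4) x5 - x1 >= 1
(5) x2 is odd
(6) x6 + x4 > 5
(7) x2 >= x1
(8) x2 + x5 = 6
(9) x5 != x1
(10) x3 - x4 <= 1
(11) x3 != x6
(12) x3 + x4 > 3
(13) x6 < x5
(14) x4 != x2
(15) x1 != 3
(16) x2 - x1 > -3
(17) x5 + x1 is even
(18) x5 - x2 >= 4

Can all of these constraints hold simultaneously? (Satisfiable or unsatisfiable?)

The assignment x1 = 1, x2 = 1, x3 = 1, x4 = 3, x5 = 5, x6 = 3 works:
  constraint 1 holds since x4 - x3 = 2.
  constraint 4 holds since x5 - x1 = 4.
The rest check out directly.

Satisfiable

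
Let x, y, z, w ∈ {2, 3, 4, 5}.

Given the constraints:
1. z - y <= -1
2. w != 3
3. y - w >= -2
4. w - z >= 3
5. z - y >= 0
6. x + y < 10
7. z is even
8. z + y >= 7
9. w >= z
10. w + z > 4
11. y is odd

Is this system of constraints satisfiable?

Unsatisfiable

Constraints 3, 4, and 5 give z − y ≥ 0, y − w ≥ -2, w − z ≥ 3.
Adding all 3 inequalities: the left sides telescope to 0, and the right sides sum to 0 + (-2) + 3 = 1. So 0 ≥ 1, which is false.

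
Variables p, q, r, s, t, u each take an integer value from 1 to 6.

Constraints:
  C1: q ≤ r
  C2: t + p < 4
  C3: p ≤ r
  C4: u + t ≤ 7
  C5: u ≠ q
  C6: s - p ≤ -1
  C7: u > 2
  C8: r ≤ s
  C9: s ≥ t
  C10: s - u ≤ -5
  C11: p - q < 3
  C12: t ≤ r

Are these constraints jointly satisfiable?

Constraints 3, 6, and 8 give p ≤ r, r ≤ s, s < p. Chaining: p ≤ r ≤ s < p, which forces p < p — impossible.

Unsatisfiable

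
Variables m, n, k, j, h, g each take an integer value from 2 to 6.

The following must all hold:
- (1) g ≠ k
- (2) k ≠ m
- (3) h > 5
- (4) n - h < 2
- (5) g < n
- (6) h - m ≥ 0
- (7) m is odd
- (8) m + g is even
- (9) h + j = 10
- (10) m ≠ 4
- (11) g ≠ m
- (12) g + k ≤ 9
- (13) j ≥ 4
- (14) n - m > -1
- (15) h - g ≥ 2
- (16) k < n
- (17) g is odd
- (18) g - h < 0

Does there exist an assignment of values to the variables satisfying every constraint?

Satisfiable

Try m = 5, n = 6, k = 4, j = 4, h = 6, g = 3.
Check constraint 4: n - h = 0; constraint 6: h - m = 1; constraint 9: h + j = 10. The remaining constraints are straightforward to verify.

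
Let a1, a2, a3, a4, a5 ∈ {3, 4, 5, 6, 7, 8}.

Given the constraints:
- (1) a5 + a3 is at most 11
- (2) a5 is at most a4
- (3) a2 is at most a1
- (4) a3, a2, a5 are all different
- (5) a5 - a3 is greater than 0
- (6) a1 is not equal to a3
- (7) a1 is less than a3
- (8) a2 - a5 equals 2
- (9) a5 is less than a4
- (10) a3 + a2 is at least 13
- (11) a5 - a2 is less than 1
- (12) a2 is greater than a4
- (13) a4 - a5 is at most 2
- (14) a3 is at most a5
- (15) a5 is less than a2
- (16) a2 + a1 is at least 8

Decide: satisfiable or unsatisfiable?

Unsatisfiable

Constraints 3, 5, 7, 9, and 12 give a4 < a2, a2 ≤ a1, a1 < a3, a3 < a5, a5 < a4. Chaining: a4 < a2 ≤ a1 < a3 < a5 < a4, which forces a4 < a4 — impossible.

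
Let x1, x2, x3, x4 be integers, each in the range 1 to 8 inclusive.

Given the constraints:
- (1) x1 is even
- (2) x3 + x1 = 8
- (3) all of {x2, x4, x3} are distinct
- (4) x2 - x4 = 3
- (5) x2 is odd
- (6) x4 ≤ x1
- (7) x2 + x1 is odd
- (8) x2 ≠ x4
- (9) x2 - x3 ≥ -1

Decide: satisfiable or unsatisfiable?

One satisfying assignment is x1 = 2, x2 = 5, x3 = 6, x4 = 2.
For the less obvious constraints — constraint 2: x3 + x1 = 8; constraint 4: x2 - x4 = 3 — and the others hold by inspection.

Satisfiable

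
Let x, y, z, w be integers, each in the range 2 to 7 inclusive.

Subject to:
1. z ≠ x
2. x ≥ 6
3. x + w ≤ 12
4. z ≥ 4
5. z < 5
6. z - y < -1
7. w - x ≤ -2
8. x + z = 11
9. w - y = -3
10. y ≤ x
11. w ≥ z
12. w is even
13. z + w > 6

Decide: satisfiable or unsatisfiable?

Satisfiable

The assignment x = 7, y = 7, z = 4, w = 4 works:
  constraint 3 holds since x + w = 11.
  constraint 6 holds since z - y = -3.
  constraint 7 holds since w - x = -3.
The rest check out directly.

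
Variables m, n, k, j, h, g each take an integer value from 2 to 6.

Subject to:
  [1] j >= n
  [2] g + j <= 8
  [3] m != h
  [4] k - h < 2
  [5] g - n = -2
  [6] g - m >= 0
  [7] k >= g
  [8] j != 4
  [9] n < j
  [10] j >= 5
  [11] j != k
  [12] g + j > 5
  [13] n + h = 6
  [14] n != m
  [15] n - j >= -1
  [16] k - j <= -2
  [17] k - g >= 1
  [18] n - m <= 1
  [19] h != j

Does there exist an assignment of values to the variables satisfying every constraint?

Unsatisfiable

Constraints 6, 15, 16, 17, and 18 give g − m ≥ 0, m − n ≥ -1, n − j ≥ -1, j − k ≥ 2, k − g ≥ 1.
Adding all 5 inequalities: the left sides telescope to 0, and the right sides sum to 0 + (-1) + (-1) + 2 + 1 = 1. So 0 ≥ 1, which is false.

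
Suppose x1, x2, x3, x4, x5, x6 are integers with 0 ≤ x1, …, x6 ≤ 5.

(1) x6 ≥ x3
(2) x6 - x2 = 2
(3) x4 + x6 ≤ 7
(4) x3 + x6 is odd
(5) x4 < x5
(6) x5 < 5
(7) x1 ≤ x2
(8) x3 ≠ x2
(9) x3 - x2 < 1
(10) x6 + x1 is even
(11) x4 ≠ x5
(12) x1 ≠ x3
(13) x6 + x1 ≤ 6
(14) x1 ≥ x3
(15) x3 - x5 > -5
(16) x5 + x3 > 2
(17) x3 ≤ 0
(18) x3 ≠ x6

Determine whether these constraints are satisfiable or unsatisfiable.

Satisfiable

The assignment x1 = 1, x2 = 1, x3 = 0, x4 = 3, x5 = 4, x6 = 3 works:
  constraint 2 holds since x6 - x2 = 2.
  constraint 3 holds since x4 + x6 = 6.
The rest check out directly.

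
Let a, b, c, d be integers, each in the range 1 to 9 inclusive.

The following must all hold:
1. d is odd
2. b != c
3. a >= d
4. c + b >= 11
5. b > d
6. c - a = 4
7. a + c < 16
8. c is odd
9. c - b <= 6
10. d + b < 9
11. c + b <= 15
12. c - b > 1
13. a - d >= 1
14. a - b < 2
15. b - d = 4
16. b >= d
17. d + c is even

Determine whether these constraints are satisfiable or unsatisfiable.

Satisfiable

Try a = 5, b = 5, c = 9, d = 1.
Check constraint 4: c + b = 14; constraint 6: c - a = 4; constraint 7: a + c = 14. The remaining constraints are straightforward to verify.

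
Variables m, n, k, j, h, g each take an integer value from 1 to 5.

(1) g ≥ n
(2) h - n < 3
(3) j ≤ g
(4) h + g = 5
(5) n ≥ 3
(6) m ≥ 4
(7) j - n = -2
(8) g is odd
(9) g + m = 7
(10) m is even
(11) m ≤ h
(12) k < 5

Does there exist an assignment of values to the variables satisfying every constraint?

From constraints 6 and 11: h ≥ m ≥ 4. From constraints 1 and 5: g ≥ n ≥ 3. Hence h + g ≥ 7. But constraint 4 requires h + g = 5, and 5 < 7. Contradiction.

Unsatisfiable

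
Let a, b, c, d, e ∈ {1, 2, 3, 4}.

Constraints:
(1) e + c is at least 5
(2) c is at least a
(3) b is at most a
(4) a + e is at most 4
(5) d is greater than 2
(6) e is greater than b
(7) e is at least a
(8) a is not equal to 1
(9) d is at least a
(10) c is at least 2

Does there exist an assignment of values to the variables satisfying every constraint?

Take a = 2, b = 1, c = 4, d = 4, e = 2. Then constraint 1: e + c = 6; constraint 2: c = 4, a = 2; constraint 4: a + e = 4, and every other listed constraint is also met.

Satisfiable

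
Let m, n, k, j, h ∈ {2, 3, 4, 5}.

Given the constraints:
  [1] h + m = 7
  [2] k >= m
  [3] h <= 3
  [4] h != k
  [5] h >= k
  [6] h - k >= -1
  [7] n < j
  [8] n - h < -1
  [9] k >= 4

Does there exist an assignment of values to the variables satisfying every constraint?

From constraints 5 and 9: h ≥ k and k ≥ 4, so h ≥ 4. From constraint 3: h ≤ 3. But 3 < 4, so no value of h works.

Unsatisfiable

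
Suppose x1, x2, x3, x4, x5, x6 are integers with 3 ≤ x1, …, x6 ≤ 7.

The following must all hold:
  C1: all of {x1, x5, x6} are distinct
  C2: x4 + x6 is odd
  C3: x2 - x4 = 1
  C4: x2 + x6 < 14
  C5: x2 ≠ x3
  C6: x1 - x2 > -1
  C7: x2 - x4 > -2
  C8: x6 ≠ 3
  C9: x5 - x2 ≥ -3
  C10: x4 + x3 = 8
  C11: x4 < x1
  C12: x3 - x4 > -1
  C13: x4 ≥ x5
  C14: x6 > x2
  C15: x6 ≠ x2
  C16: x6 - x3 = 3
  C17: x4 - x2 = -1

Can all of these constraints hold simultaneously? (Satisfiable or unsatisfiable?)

One satisfying assignment is x1 = 6, x2 = 5, x3 = 4, x4 = 4, x5 = 3, x6 = 7.
For the less obvious constraints — constraint 3: x2 - x4 = 1; constraint 4: x2 + x6 = 12; constraint 6: x1 - x2 = 1 — and the others hold by inspection.

Satisfiable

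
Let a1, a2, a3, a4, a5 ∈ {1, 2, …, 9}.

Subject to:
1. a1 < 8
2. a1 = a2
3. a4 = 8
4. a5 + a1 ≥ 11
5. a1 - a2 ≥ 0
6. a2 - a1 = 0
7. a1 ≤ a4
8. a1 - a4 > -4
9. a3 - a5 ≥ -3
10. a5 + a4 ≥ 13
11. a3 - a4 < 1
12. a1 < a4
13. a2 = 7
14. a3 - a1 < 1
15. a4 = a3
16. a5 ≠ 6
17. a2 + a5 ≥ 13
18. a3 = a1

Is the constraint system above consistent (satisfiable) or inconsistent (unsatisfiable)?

Unsatisfiable

Constraint 3 fixes a4 = 8 and constraint 13 fixes a2 = 7. Constraints 2, 15, and 18 give a4 = a3 = a1 = a2, so a4 = a2. But 8 ≠ 7 — contradiction.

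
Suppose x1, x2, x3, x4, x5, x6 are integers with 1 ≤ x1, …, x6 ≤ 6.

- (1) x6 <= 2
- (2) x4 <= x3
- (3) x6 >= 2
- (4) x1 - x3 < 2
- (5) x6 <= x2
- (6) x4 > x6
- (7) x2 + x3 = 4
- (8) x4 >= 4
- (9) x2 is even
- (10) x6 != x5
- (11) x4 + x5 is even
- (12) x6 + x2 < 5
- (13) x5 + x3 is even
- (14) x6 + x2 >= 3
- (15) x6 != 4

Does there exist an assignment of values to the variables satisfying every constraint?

From constraints 3 and 5: x2 ≥ x6 ≥ 2. From constraints 2 and 8: x3 ≥ x4 ≥ 4. Hence x2 + x3 ≥ 6. But constraint 7 requires x2 + x3 = 4, and 4 < 6. Contradiction.

Unsatisfiable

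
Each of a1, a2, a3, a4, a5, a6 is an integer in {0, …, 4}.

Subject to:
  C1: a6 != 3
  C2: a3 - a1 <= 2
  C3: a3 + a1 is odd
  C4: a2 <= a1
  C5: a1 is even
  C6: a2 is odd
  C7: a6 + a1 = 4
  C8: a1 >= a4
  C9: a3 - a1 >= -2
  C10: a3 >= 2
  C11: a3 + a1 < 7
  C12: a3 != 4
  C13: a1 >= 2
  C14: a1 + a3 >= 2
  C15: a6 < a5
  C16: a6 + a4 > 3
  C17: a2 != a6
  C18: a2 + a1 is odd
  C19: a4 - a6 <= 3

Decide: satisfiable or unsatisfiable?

Satisfiable

The assignment a1 = 2, a2 = 1, a3 = 3, a4 = 2, a5 = 3, a6 = 2 works:
  constraint 2 holds since a3 - a1 = 1.
  constraint 7 holds since a6 + a1 = 4.
  constraint 9 holds since a3 - a1 = 1.
The rest check out directly.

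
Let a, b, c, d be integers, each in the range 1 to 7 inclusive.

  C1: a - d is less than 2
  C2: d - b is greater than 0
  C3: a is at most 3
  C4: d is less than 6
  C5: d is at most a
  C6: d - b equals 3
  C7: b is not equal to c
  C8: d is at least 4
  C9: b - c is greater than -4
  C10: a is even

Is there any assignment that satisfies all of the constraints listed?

Unsatisfiable

From constraint 8: d ≥ 4. From constraints 3 and 5: d ≤ a and a ≤ 3, so d ≤ 3. But 3 < 4, so no value of d works.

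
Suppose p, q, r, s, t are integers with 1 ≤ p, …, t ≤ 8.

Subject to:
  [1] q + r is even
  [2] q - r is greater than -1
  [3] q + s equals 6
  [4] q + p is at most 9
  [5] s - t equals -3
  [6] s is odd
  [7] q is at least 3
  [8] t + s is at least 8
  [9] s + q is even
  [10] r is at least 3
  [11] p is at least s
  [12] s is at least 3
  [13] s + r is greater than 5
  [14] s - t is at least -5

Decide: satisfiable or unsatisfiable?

Satisfiable

Try p = 5, q = 3, r = 3, s = 3, t = 6.
Check constraint 2: q - r = 0; constraint 3: q + s = 6. The remaining constraints are straightforward to verify.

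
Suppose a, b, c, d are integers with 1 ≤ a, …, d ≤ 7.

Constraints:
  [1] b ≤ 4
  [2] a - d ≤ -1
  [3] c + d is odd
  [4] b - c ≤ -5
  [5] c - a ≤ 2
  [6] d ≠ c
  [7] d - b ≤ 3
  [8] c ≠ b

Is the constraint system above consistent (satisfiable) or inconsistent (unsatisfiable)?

Constraints 2, 4, 5, and 7 give b − d ≥ -3, d − a ≥ 1, a − c ≥ -2, c − b ≥ 5.
Adding all 4 inequalities: the left sides telescope to 0, and the right sides sum to (-3) + 1 + (-2) + 5 = 1. So 0 ≥ 1, which is false.

Unsatisfiable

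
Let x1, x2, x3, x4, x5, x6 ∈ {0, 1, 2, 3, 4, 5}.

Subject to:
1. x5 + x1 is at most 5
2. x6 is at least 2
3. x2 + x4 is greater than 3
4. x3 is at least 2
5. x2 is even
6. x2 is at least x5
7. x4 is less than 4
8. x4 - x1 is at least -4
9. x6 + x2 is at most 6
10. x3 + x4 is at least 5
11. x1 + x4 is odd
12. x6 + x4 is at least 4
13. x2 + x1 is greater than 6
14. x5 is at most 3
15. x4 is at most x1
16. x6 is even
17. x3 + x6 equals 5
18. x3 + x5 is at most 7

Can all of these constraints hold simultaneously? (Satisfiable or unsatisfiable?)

Satisfiable

One satisfying assignment is x1 = 3, x2 = 4, x3 = 3, x4 = 2, x5 = 2, x6 = 2.
For the less obvious constraints — constraint 1: x5 + x1 = 5; constraint 3: x2 + x4 = 6 — and the others hold by inspection.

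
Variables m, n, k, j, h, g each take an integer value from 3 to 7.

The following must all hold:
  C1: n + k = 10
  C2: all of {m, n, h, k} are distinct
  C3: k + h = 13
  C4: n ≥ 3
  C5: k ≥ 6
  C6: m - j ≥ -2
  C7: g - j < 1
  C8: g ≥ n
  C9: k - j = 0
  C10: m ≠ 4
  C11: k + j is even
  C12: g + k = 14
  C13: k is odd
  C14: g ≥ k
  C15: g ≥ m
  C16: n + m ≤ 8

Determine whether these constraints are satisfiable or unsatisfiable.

One satisfying assignment is m = 5, n = 3, k = 7, j = 7, h = 6, g = 7.
For the less obvious constraints — constraint 1: n + k = 10; constraint 3: k + h = 13; constraint 6: m - j = -2 — and the others hold by inspection.

Satisfiable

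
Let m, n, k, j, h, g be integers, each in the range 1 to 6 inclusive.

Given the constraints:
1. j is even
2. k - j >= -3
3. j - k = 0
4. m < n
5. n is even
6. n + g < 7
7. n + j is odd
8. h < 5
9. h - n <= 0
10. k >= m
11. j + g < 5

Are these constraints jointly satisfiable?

Unsatisfiable

Constraint 5 makes n even and constraint 1 makes j even, so n + j must be even. Constraint 7 says n + j is odd — contradiction.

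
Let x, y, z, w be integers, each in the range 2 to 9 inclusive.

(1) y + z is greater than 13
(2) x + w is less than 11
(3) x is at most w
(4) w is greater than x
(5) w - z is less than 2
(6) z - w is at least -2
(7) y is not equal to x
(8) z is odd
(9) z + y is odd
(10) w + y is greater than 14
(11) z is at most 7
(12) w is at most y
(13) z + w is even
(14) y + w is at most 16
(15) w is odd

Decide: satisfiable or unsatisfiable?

Satisfiable

Take x = 3, y = 8, z = 7, w = 7. Then constraint 1: y + z = 15; constraint 2: x + w = 10, and every other listed constraint is also met.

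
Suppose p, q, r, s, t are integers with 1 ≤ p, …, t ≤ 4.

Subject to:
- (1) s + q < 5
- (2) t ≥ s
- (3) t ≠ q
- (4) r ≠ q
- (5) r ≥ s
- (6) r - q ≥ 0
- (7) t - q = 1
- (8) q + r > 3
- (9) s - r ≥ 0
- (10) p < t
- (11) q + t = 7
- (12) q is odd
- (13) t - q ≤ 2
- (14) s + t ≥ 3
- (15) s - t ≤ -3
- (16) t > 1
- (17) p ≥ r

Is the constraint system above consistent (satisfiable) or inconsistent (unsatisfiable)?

Constraints 6, 9, 13, and 15 give s − r ≥ 0, r − q ≥ 0, q − t ≥ -2, t − s ≥ 3.
Adding all 4 inequalities: the left sides telescope to 0, and the right sides sum to 0 + 0 + (-2) + 3 = 1. So 0 ≥ 1, which is false.

Unsatisfiable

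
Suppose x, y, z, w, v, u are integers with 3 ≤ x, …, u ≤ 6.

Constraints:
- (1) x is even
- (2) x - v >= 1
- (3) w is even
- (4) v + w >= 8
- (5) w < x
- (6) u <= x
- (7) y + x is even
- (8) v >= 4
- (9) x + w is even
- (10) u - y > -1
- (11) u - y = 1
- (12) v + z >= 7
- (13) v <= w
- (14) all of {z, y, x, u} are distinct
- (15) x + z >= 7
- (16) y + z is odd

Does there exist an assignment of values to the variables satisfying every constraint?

Satisfiable

Try x = 6, y = 4, z = 3, w = 4, v = 4, u = 5.
Check constraint 2: x - v = 2; constraint 4: v + w = 8. The remaining constraints are straightforward to verify.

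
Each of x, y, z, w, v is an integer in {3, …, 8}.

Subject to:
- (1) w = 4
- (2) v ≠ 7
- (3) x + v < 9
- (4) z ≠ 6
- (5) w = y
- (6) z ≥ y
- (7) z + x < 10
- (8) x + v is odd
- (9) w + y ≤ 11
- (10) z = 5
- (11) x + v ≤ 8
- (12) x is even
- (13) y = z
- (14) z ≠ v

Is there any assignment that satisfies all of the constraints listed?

Unsatisfiable

Constraint 1 fixes w = 4 and constraint 10 fixes z = 5. Constraints 5 and 13 give w = y = z, so w = z. But 4 ≠ 5 — contradiction.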